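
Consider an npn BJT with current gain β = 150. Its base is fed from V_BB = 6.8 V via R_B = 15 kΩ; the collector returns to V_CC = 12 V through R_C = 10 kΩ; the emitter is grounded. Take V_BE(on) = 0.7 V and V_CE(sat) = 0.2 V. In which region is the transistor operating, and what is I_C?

Assume active: I_B = (6.8 − 0.7)/15 = 0.407 mA, giving I_C = β·I_B = 61 mA.
But then V_CE = 12 − 61×10 = -598 V < V_CE(sat) = 0.2 V — impossible in the active region.
So the transistor is saturated. With V_CE = 0.2 V, I_C = (V_CC − 0.2)/R_C = 11.8/10 = 1.18 mA.
Check: β·I_B = 61 mA > I_C = 1.18 mA, confirming saturation.

saturation; I_C ≈ 1.2 mA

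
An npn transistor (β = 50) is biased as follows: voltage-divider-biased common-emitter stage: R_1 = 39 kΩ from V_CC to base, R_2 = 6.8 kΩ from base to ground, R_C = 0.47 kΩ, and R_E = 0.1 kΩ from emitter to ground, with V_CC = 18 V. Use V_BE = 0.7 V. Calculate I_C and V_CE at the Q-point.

I_C ≈ 9.1 mA, V_CE ≈ 13 V

Thevenize the base divider: V_Th = V_CC·R_2/(R_1+R_2) = 18×6.8/45.8 = 2.67 V, R_Th = R_1‖R_2 = 5.79 kΩ.
Base-emitter loop: V_Th = I_B·R_Th + V_BE + (β+1)I_B·R_E, so I_B = (2.67 − 0.7) / (5.79 + 51×0.1) = 0.181 mA.
I_C = β·I_B = 50×0.181 = 9.06 mA, and I_E = (β+1)I_B = 9.24 mA.
V_CE = V_CC − I_C·R_C − I_E·R_E = 18 − 9.06×0.47 − 9.24×0.1 = 12.8 V.
V_CE = 12.8 V > 0.2 V confirms active-region operation.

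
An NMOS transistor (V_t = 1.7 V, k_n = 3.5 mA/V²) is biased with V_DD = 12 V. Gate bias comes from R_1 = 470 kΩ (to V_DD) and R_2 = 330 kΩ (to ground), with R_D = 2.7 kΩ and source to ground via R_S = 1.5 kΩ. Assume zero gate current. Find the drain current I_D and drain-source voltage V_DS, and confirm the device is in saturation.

I_D ≈ 1.5 mA, V_DS ≈ 5.5 V

V_G = V_DD·R_2/(R_1+R_2) = 12×330/800 = 4.95 V.
Assume saturation: I_D = (k_n/2)(V_GS − V_t)² with V_GS = V_G − I_D·R_S = 4.95 − 1.5·I_D.
Substituting gives 3.94·I_D² − 18.1·I_D + 18.5 = 0, with roots I_D = 1.54 or 3.05 mA.
The root I_D = 3.05 mA gives V_GS = 0.381 V ≤ V_t, so take I_D = 1.54 mA.
Then V_GS = 2.64 V and V_DS = V_DD − I_D(R_D+R_S) = 12 − 1.54×4.2 = 5.53 V.
Saturation requires V_DS ≥ V_GS − V_t = 0.938 V; 5.53 ≥ 0.938 ✓.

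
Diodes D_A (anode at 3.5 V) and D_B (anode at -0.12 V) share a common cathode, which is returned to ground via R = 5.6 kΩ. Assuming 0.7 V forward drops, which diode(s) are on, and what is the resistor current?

Assume both conduct. Then node N would need to be at both 3.5−0.7 = 2.8 V and -0.12−0.7 = -0.82 V, which is impossible.
Assume only D_A conducts: V_N = 3.5 − 0.7 = 2.8 V, so I_R = 2.8/5.6 = 0.5 mA.
Check D_B: its anode-to-cathode voltage is -0.12 − 2.8 = -2.92 V < 0.7 V, so it is off. The assumption is consistent.

Only D_A conducts; I_R ≈ 0.5 mA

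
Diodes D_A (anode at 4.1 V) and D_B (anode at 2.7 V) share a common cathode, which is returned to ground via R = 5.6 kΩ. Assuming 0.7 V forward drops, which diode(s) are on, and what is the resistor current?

Only D_A conducts; I_R ≈ 0.61 mA

Assume both conduct. Then node N would need to be at both 4.1−0.7 = 3.4 V and 2.7−0.7 = 2 V, which is impossible.
Assume only D_A conducts: V_N = 4.1 − 0.7 = 3.4 V, so I_R = 3.4/5.6 = 0.607 mA.
Check D_B: its anode-to-cathode voltage is 2.7 − 3.4 = -0.7 V < 0.7 V, so it is off. The assumption is consistent.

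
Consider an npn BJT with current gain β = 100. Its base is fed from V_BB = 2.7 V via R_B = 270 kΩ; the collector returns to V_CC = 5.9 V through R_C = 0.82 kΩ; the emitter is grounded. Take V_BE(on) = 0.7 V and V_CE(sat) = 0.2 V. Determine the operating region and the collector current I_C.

Assume active. Base-emitter loop: I_B = (V_BB − V_BE)/R_B = (2.7 − 0.7)/270 = 0.00741 mA.
I_C = β·I_B = 100×0.00741 = 0.741 mA.
V_CE = V_CC − I_C·R_C = 5.9 − 0.741×0.82 = 5.29 V > V_CE(sat), so the active-region assumption holds.

active; I_C ≈ 0.74 mA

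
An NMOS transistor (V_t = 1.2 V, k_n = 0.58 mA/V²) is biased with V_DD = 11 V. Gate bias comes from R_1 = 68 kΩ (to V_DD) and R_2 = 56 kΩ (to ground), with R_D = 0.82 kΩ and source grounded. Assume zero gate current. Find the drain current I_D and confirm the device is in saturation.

V_G = V_DD·R_2/(R_1+R_2) = 11×56/124 = 4.97 V. With the source grounded, V_GS = V_G = 4.97 V.
Assume saturation: I_D = (k_n/2)(V_GS − V_t)² = (0.58/2)×(4.97 − 1.2)² = 0.29×3.77² = 4.12 mA.
V_DS = V_DD − I_D·R_D = 11 − 4.12×0.82 = 7.62 V.
Saturation requires V_DS ≥ V_GS − V_t = 3.77 V; 7.62 ≥ 3.77 ✓.

I_D ≈ 4.1 mA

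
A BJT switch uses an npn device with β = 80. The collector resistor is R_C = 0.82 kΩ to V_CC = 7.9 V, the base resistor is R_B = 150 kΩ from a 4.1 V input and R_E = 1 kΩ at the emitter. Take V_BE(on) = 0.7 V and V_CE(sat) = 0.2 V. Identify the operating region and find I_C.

active; I_C ≈ 1.2 mA

Assume active. Base-emitter loop: I_B = (V_BB − V_BE)/(R_B + (β+1)R_E) = (4.1 − 0.7)/(150 + 81×1) = 0.0147 mA.
I_C = β·I_B = 80×0.0147 = 1.18 mA.
V_CE = V_CC − I_C·R_C − I_E·R_E = 7.9 − 1.18×0.82 − 1.19×1 = 5.74 V > V_CE(sat), so the active-region assumption holds.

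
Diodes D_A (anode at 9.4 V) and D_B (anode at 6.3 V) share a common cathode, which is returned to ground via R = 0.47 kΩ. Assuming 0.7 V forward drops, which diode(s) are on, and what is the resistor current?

Only D_A conducts; I_R ≈ 19 mA

Assume both conduct. Then node N would need to be at both 9.4−0.7 = 8.7 V and 6.3−0.7 = 5.6 V, which is impossible.
Assume only D_A conducts: V_N = 9.4 − 0.7 = 8.7 V, so I_R = 8.7/0.47 = 18.5 mA.
Check D_B: its anode-to-cathode voltage is 6.3 − 8.7 = -2.4 V < 0.7 V, so it is off. The assumption is consistent.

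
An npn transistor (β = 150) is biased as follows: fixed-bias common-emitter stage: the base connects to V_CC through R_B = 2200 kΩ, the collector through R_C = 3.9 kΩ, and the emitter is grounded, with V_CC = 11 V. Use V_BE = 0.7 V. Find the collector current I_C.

Base loop: V_CC = I_B·R_B + V_BE, so I_B = (11 − 0.7)/2200 kΩ = 0.00468 mA.
In the active region I_C = β·I_B = 150 × 0.00468 = 0.702 mA.
Collector loop: V_CE = V_CC − I_C·R_C = 11 − 0.702×3.9 = 8.26 V.
Since V_CE = 8.26 V > V_CE(sat) ≈ 0.2 V, the transistor is in the active region as assumed.

I_C ≈ 0.7 mA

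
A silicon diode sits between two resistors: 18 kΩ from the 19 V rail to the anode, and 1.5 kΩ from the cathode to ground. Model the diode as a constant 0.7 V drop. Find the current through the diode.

The two resistors are in series with the diode, so KVL gives 19 = I·18 + 0.7 + I·1.5.
I = (19 − 0.7) / (18 + 1.5) kΩ = 18.3 / 19.5 = 0.938 mA.

I ≈ 0.94 mA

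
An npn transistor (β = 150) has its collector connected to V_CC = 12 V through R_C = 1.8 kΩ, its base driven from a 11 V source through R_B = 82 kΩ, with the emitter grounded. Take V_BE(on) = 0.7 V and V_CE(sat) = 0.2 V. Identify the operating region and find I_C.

saturation; I_C ≈ 6.6 mA

Assume active: I_B = (11 − 0.7)/82 = 0.126 mA, giving I_C = β·I_B = 18.8 mA.
But then V_CE = 12 − 18.8×1.8 = -21.9 V < V_CE(sat) = 0.2 V — impossible in the active region.
So the transistor is saturated. With V_CE = 0.2 V, I_C = (V_CC − 0.2)/R_C = 11.8/1.8 = 6.56 mA.
Check: β·I_B = 18.8 mA > I_C = 6.56 mA, confirming saturation.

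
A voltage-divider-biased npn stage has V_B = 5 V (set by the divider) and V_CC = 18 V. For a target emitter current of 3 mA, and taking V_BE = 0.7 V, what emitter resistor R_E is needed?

R_E ≈ 1.4 kΩ

V_E = V_B − V_BE = 5 − 0.7 = 4.3 V.
R_E = V_E / I_E = 4.3 / 3 = 1.43 kΩ.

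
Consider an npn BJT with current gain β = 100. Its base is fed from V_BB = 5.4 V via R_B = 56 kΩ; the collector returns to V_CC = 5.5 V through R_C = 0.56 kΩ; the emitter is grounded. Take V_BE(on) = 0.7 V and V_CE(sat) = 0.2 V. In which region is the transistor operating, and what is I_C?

Assume active. Base-emitter loop: I_B = (V_BB − V_BE)/R_B = (5.4 − 0.7)/56 = 0.0839 mA.
I_C = β·I_B = 100×0.0839 = 8.39 mA.
V_CE = V_CC − I_C·R_C = 5.5 − 8.39×0.56 = 0.8 V > V_CE(sat), so the active-region assumption holds.

active; I_C ≈ 8.4 mA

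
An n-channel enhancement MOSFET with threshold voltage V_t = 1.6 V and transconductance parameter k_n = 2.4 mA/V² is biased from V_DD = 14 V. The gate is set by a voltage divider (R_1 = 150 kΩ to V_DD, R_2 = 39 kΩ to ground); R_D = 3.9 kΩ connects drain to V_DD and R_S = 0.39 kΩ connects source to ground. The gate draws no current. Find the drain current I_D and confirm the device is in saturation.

I_D ≈ 0.98 mA

V_G = V_DD·R_2/(R_1+R_2) = 14×39/189 = 2.89 V.
Assume saturation: I_D = (k_n/2)(V_GS − V_t)² with V_GS = V_G − I_D·R_S = 2.89 − 0.39·I_D.
Substituting gives 0.183·I_D² − 2.21·I_D + 1.99 = 0, with roots I_D = 0.984 or 11.1 mA.
The root I_D = 11.1 mA gives V_GS = -1.44 V ≤ V_t, so take I_D = 0.984 mA.
Then V_GS = 2.51 V and V_DS = V_DD − I_D(R_D+R_S) = 14 − 0.984×4.29 = 9.78 V.
Saturation requires V_DS ≥ V_GS − V_t = 0.905 V; 9.78 ≥ 0.905 ✓.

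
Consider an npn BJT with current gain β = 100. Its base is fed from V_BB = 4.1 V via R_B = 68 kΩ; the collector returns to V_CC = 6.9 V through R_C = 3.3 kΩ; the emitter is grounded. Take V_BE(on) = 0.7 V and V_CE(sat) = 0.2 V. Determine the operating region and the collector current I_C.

Assume active: I_B = (4.1 − 0.7)/68 = 0.05 mA, giving I_C = β·I_B = 5 mA.
But then V_CE = 6.9 − 5×3.3 = -9.6 V < V_CE(sat) = 0.2 V — impossible in the active region.
So the transistor is saturated. With V_CE = 0.2 V, I_C = (V_CC − 0.2)/R_C = 6.7/3.3 = 2.03 mA.
Check: β·I_B = 5 mA > I_C = 2.03 mA, confirming saturation.

saturation; I_C ≈ 2 mA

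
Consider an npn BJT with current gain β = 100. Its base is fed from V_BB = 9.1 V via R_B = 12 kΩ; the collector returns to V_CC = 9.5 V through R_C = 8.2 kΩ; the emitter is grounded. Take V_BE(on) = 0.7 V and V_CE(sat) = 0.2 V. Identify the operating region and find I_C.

Assume active: I_B = (9.1 − 0.7)/12 = 0.7 mA, giving I_C = β·I_B = 70 mA.
But then V_CE = 9.5 − 70×8.2 = -564 V < V_CE(sat) = 0.2 V — impossible in the active region.
So the transistor is saturated. With V_CE = 0.2 V, I_C = (V_CC − 0.2)/R_C = 9.3/8.2 = 1.13 mA.
Check: β·I_B = 70 mA > I_C = 1.13 mA, confirming saturation.

saturation; I_C ≈ 1.1 mA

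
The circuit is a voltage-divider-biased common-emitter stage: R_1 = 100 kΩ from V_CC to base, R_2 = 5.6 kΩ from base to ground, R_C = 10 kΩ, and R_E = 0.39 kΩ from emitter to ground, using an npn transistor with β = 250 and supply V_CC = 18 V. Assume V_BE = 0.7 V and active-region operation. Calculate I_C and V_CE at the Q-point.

I_C ≈ 0.62 mA, V_CE ≈ 12 V

Thevenize the base divider: V_Th = V_CC·R_2/(R_1+R_2) = 18×5.6/106 = 0.955 V, R_Th = R_1‖R_2 = 5.3 kΩ.
Base-emitter loop: V_Th = I_B·R_Th + V_BE + (β+1)I_B·R_E, so I_B = (0.955 − 0.7) / (5.3 + 251×0.39) = 0.00247 mA.
I_C = β·I_B = 250×0.00247 = 0.617 mA, and I_E = (β+1)I_B = 0.619 mA.
V_CE = V_CC − I_C·R_C − I_E·R_E = 18 − 0.617×10 − 0.619×0.39 = 11.6 V.
V_CE = 11.6 V > 0.2 V confirms active-region operation.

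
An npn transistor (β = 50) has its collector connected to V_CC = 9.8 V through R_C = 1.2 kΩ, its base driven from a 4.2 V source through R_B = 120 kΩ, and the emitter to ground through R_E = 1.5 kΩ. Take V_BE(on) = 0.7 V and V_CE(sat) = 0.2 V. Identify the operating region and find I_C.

active; I_C ≈ 0.89 mA

Assume active. Base-emitter loop: I_B = (V_BB − V_BE)/(R_B + (β+1)R_E) = (4.2 − 0.7)/(120 + 51×1.5) = 0.0178 mA.
I_C = β·I_B = 50×0.0178 = 0.891 mA.
V_CE = V_CC − I_C·R_C − I_E·R_E = 9.8 − 0.891×1.2 − 0.908×1.5 = 7.37 V > V_CE(sat), so the active-region assumption holds.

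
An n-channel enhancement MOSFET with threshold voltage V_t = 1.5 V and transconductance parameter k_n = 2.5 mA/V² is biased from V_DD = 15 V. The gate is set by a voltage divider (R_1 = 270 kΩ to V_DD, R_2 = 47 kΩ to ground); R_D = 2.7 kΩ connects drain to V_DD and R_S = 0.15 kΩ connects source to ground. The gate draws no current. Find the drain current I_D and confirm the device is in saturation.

V_G = V_DD·R_2/(R_1+R_2) = 15×47/317 = 2.22 V.
Assume saturation: I_D = (k_n/2)(V_GS − V_t)² with V_GS = V_G − I_D·R_S = 2.22 − 0.15·I_D.
Substituting gives 0.0281·I_D² − 1.27·I_D + 0.655 = 0, with roots I_D = 0.521 or 44.7 mA.
The root I_D = 44.7 mA gives V_GS = -4.48 V ≤ V_t, so take I_D = 0.521 mA.
Then V_GS = 2.15 V and V_DS = V_DD − I_D(R_D+R_S) = 15 − 0.521×2.85 = 13.5 V.
Saturation requires V_DS ≥ V_GS − V_t = 0.646 V; 13.5 ≥ 0.646 ✓.

I_D ≈ 0.52 mA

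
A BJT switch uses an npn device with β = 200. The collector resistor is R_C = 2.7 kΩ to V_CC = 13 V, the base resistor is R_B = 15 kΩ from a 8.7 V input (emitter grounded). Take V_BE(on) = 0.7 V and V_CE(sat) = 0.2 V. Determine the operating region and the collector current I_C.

Assume active: I_B = (8.7 − 0.7)/15 = 0.533 mA, giving I_C = β·I_B = 107 mA.
But then V_CE = 13 − 107×2.7 = -275 V < V_CE(sat) = 0.2 V — impossible in the active region.
So the transistor is saturated. With V_CE = 0.2 V, I_C = (V_CC − 0.2)/R_C = 12.8/2.7 = 4.74 mA.
Check: β·I_B = 107 mA > I_C = 4.74 mA, confirming saturation.

saturation; I_C ≈ 4.7 mA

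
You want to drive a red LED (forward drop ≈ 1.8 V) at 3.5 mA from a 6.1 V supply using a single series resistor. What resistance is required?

The resistor drops V_S − V_D = 6.1 − 1.8 = 4.3 V at 3.5 mA.
R = 4.3 V / 3.5 mA = 1.23 kΩ.

R ≈ 1.2 kΩ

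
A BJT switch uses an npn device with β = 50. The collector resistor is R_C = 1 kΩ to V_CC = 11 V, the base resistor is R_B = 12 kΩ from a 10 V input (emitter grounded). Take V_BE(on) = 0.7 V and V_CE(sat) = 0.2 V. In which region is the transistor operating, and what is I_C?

Assume active: I_B = (10 − 0.7)/12 = 0.775 mA, giving I_C = β·I_B = 38.8 mA.
But then V_CE = 11 − 38.8×1 = -27.8 V < V_CE(sat) = 0.2 V — impossible in the active region.
So the transistor is saturated. With V_CE = 0.2 V, I_C = (V_CC − 0.2)/R_C = 10.8/1 = 10.8 mA.
Check: β·I_B = 38.8 mA > I_C = 10.8 mA, confirming saturation.

saturation; I_C ≈ 11 mA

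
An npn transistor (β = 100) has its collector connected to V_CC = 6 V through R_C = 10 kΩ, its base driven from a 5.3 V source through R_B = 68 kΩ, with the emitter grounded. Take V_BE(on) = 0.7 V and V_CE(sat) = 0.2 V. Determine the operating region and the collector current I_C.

saturation; I_C ≈ 0.58 mA

Assume active: I_B = (5.3 − 0.7)/68 = 0.0676 mA, giving I_C = β·I_B = 6.76 mA.
But then V_CE = 6 − 6.76×10 = -61.6 V < V_CE(sat) = 0.2 V — impossible in the active region.
So the transistor is saturated. With V_CE = 0.2 V, I_C = (V_CC − 0.2)/R_C = 5.8/10 = 0.58 mA.
Check: β·I_B = 6.76 mA > I_C = 0.58 mA, confirming saturation.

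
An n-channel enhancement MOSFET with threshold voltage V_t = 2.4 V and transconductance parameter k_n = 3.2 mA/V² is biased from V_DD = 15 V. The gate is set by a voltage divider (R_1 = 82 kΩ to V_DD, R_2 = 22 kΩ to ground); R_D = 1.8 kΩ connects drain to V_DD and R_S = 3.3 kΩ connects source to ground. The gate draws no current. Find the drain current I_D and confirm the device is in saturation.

V_G = V_DD·R_2/(R_1+R_2) = 15×22/104 = 3.17 V.
Assume saturation: I_D = (k_n/2)(V_GS − V_t)² with V_GS = V_G − I_D·R_S = 3.17 − 3.3·I_D.
Substituting gives 17.4·I_D² − 9.16·I_D + 0.956 = 0, with roots I_D = 0.144 or 0.382 mA.
The root I_D = 0.382 mA gives V_GS = 1.91 V ≤ V_t, so take I_D = 0.144 mA.
Then V_GS = 2.7 V and V_DS = V_DD − I_D(R_D+R_S) = 15 − 0.144×5.1 = 14.3 V.
Saturation requires V_DS ≥ V_GS − V_t = 0.299 V; 14.3 ≥ 0.299 ✓.

I_D ≈ 0.14 mA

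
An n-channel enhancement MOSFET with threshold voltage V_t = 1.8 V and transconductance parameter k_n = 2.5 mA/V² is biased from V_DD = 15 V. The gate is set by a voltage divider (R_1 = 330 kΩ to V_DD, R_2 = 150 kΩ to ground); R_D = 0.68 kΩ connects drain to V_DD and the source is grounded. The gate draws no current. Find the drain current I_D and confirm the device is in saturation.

V_G = V_DD·R_2/(R_1+R_2) = 15×150/480 = 4.69 V. With the source grounded, V_GS = V_G = 4.69 V.
Assume saturation: I_D = (k_n/2)(V_GS − V_t)² = (2.5/2)×(4.69 − 1.8)² = 1.25×2.89² = 10.4 mA.
V_DS = V_DD − I_D·R_D = 15 − 10.4×0.68 = 7.91 V.
Saturation requires V_DS ≥ V_GS − V_t = 2.89 V; 7.91 ≥ 2.89 ✓.

I_D ≈ 10 mA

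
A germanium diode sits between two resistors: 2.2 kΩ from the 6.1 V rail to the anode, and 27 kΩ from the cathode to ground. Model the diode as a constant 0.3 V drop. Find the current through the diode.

The two resistors are in series with the diode, so KVL gives 6.1 = I·2.2 + 0.3 + I·27.
I = (6.1 − 0.3) / (2.2 + 27) kΩ = 5.8 / 29.2 = 0.199 mA.

I ≈ 0.2 mA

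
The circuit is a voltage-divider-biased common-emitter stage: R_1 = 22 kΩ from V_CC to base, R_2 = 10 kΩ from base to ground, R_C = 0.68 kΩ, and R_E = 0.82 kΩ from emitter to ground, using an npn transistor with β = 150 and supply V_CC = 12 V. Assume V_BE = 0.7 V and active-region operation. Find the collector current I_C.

Thevenize the base divider: V_Th = V_CC·R_2/(R_1+R_2) = 12×10/32 = 3.75 V, R_Th = R_1‖R_2 = 6.88 kΩ.
Base-emitter loop: V_Th = I_B·R_Th + V_BE + (β+1)I_B·R_E, so I_B = (3.75 − 0.7) / (6.88 + 151×0.82) = 0.0233 mA.
I_C = β·I_B = 150×0.0233 = 3.5 mA, and I_E = (β+1)I_B = 3.52 mA.
V_CE = V_CC − I_C·R_C − I_E·R_E = 12 − 3.5×0.68 − 3.52×0.82 = 6.73 V.
V_CE = 6.73 V > 0.2 V confirms active-region operation.

I_C ≈ 3.5 mA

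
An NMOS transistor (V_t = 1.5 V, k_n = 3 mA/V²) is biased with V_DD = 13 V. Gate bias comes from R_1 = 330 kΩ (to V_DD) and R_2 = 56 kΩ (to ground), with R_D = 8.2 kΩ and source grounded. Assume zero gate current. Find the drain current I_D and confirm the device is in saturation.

V_G = V_DD·R_2/(R_1+R_2) = 13×56/386 = 1.89 V. With the source grounded, V_GS = V_G = 1.89 V.
Assume saturation: I_D = (k_n/2)(V_GS − V_t)² = (3/2)×(1.89 − 1.5)² = 1.5×0.386² = 0.224 mA.
V_DS = V_DD − I_D·R_D = 13 − 0.224×8.2 = 11.2 V.
Saturation requires V_DS ≥ V_GS − V_t = 0.386 V; 11.2 ≥ 0.386 ✓.

I_D ≈ 0.22 mA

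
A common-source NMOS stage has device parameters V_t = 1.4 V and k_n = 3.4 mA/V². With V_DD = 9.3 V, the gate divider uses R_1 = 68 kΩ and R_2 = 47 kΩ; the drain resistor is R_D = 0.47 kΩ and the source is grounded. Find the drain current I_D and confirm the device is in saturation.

V_G = V_DD·R_2/(R_1+R_2) = 9.3×47/115 = 3.8 V. With the source grounded, V_GS = V_G = 3.8 V.
Assume saturation: I_D = (k_n/2)(V_GS − V_t)² = (3.4/2)×(3.8 − 1.4)² = 1.7×2.4² = 9.8 mA.
V_DS = V_DD − I_D·R_D = 9.3 − 9.8×0.47 = 4.69 V.
Saturation requires V_DS ≥ V_GS − V_t = 2.4 V; 4.69 ≥ 2.4 ✓.

I_D ≈ 9.8 mA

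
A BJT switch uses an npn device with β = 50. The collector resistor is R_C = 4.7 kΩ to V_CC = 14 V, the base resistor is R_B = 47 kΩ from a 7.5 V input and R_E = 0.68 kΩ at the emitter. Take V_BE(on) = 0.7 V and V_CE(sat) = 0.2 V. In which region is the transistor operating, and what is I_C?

saturation; I_C ≈ 2.6 mA

Assume active: I_B = (7.5 − 0.7)/(47 + 51×0.68) = 0.0833 mA, I_C = β·I_B = 4.16 mA.
Then V_CE = 14 − 4.16×4.7 − 4.25×0.68 = -8.45 V < 0.2 V — the active assumption fails.
Re-solve with V_CE = 0.2 V. KCL at the emitter: V_E/R_E = (V_BB−0.7−V_E)/R_B + (V_CC−0.2−V_E)/R_C, giving V_E = 1.81 V.
I_C = (V_CC − 0.2 − V_E)/R_C = (13.8 − 1.81)/4.7 = 2.55 mA.
Check: I_B = (6.8 − 1.81)/47 = 0.106 mA, and β·I_B = 5.31 mA > I_C, confirming saturation.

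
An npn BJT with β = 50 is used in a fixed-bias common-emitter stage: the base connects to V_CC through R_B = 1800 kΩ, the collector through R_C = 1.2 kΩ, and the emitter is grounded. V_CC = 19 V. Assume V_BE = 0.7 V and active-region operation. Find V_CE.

V_CE ≈ 18 V

Base loop: V_CC = I_B·R_B + V_BE, so I_B = (19 − 0.7)/1800 kΩ = 0.0102 mA.
In the active region I_C = β·I_B = 50 × 0.0102 = 0.508 mA.
Collector loop: V_CE = V_CC − I_C·R_C = 19 − 0.508×1.2 = 18.4 V.
Since V_CE = 18.4 V > V_CE(sat) ≈ 0.2 V, the transistor is in the active region as assumed.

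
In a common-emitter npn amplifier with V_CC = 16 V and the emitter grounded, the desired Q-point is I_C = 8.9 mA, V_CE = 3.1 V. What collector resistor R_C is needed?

R_C ≈ 1.4 kΩ

Collector loop: V_CC = I_C·R_C + V_CE.
R_C = (V_CC − V_CE)/I_C = (16 − 3.1)/8.9 = 1.45 kΩ.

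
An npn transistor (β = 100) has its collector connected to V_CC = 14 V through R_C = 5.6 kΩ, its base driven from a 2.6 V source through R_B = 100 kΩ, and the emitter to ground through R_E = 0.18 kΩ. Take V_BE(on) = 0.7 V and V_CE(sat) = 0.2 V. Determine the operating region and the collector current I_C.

active; I_C ≈ 1.6 mA

Assume active. Base-emitter loop: I_B = (V_BB − V_BE)/(R_B + (β+1)R_E) = (2.6 − 0.7)/(100 + 101×0.18) = 0.0161 mA.
I_C = β·I_B = 100×0.0161 = 1.61 mA.
V_CE = V_CC − I_C·R_C − I_E·R_E = 14 − 1.61×5.6 − 1.62×0.18 = 4.7 V > V_CE(sat), so the active-region assumption holds.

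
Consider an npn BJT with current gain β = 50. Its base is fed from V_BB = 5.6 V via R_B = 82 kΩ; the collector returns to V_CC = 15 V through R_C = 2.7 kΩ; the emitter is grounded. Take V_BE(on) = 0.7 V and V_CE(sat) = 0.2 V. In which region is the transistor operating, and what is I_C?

Assume active. Base-emitter loop: I_B = (V_BB − V_BE)/R_B = (5.6 − 0.7)/82 = 0.0598 mA.
I_C = β·I_B = 50×0.0598 = 2.99 mA.
V_CE = V_CC − I_C·R_C = 15 − 2.99×2.7 = 6.93 V > V_CE(sat), so the active-region assumption holds.

active; I_C ≈ 3 mA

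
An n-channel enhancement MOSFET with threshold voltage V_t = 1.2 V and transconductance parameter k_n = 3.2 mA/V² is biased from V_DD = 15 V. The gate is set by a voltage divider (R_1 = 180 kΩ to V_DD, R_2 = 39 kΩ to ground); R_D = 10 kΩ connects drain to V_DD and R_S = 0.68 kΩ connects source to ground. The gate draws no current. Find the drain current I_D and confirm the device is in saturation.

I_D ≈ 1 mA

V_G = V_DD·R_2/(R_1+R_2) = 15×39/219 = 2.67 V.
Assume saturation: I_D = (k_n/2)(V_GS − V_t)² with V_GS = V_G − I_D·R_S = 2.67 − 0.68·I_D.
Substituting gives 0.74·I_D² − 4.2·I_D + 3.46 = 0, with roots I_D = 1 or 4.68 mA.
The root I_D = 4.68 mA gives V_GS = -0.51 V ≤ V_t, so take I_D = 1 mA.
Then V_GS = 1.99 V and V_DS = V_DD − I_D(R_D+R_S) = 15 − 1×10.7 = 4.31 V.
Saturation requires V_DS ≥ V_GS − V_t = 0.791 V; 4.31 ≥ 0.791 ✓.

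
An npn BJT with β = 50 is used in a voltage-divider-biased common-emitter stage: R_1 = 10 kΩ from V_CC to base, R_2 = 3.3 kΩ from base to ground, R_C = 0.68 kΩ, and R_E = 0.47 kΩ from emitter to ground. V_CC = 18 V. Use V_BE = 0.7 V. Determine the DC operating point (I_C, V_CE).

I_C ≈ 7.1 mA, V_CE ≈ 9.7 V

Thevenize the base divider: V_Th = V_CC·R_2/(R_1+R_2) = 18×3.3/13.3 = 4.47 V, R_Th = R_1‖R_2 = 2.48 kΩ.
Base-emitter loop: V_Th = I_B·R_Th + V_BE + (β+1)I_B·R_E, so I_B = (4.47 − 0.7) / (2.48 + 51×0.47) = 0.142 mA.
I_C = β·I_B = 50×0.142 = 7.12 mA, and I_E = (β+1)I_B = 7.26 mA.
V_CE = V_CC − I_C·R_C − I_E·R_E = 18 − 7.12×0.68 − 7.26×0.47 = 9.75 V.
V_CE = 9.75 V > 0.2 V confirms active-region operation.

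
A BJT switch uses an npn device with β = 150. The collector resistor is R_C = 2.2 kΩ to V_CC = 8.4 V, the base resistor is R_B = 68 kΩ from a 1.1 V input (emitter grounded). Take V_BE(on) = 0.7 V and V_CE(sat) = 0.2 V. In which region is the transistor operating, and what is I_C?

active; I_C ≈ 0.88 mA

Assume active. Base-emitter loop: I_B = (V_BB − V_BE)/R_B = (1.1 − 0.7)/68 = 0.00588 mA.
I_C = β·I_B = 150×0.00588 = 0.882 mA.
V_CE = V_CC − I_C·R_C = 8.4 − 0.882×2.2 = 6.46 V > V_CE(sat), so the active-region assumption holds.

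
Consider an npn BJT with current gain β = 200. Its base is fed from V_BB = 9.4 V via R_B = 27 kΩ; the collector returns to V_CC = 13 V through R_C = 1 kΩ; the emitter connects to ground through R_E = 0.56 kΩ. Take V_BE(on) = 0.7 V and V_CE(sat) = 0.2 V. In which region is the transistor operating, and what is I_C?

saturation; I_C ≈ 8.2 mA

Assume active: I_B = (9.4 − 0.7)/(27 + 201×0.56) = 0.0623 mA, I_C = β·I_B = 12.5 mA.
Then V_CE = 13 − 12.5×1 − 12.5×0.56 = -6.48 V < 0.2 V — the active assumption fails.
Re-solve with V_CE = 0.2 V. KCL at the emitter: V_E/R_E = (V_BB−0.7−V_E)/R_B + (V_CC−0.2−V_E)/R_C, giving V_E = 4.65 V.
I_C = (V_CC − 0.2 − V_E)/R_C = (12.8 − 4.65)/1 = 8.15 mA.
Check: I_B = (8.7 − 4.65)/27 = 0.15 mA, and β·I_B = 30 mA > I_C, confirming saturation.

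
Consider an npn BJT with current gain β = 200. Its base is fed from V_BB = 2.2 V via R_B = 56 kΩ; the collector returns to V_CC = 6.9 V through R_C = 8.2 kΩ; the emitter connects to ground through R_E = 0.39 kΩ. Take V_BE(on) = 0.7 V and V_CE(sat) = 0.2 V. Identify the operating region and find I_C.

saturation; I_C ≈ 0.78 mA

Assume active: I_B = (2.2 − 0.7)/(56 + 201×0.39) = 0.0112 mA, I_C = β·I_B = 2.23 mA.
Then V_CE = 6.9 − 2.23×8.2 − 2.24×0.39 = -12.3 V < 0.2 V — the active assumption fails.
Re-solve with V_CE = 0.2 V. KCL at the emitter: V_E/R_E = (V_BB−0.7−V_E)/R_B + (V_CC−0.2−V_E)/R_C, giving V_E = 0.312 V.
I_C = (V_CC − 0.2 − V_E)/R_C = (6.7 − 0.312)/8.2 = 0.779 mA.
Check: I_B = (1.5 − 0.312)/56 = 0.0212 mA, and β·I_B = 4.24 mA > I_C, confirming saturation.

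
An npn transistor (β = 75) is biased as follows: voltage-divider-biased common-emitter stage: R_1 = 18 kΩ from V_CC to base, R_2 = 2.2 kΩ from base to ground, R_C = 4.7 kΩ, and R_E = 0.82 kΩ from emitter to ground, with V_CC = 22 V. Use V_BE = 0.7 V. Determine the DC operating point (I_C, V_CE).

Thevenize the base divider: V_Th = V_CC·R_2/(R_1+R_2) = 22×2.2/20.2 = 2.4 V, R_Th = R_1‖R_2 = 1.96 kΩ.
Base-emitter loop: V_Th = I_B·R_Th + V_BE + (β+1)I_B·R_E, so I_B = (2.4 − 0.7) / (1.96 + 76×0.82) = 0.0264 mA.
I_C = β·I_B = 75×0.0264 = 1.98 mA, and I_E = (β+1)I_B = 2.01 mA.
V_CE = V_CC − I_C·R_C − I_E·R_E = 22 − 1.98×4.7 − 2.01×0.82 = 11.1 V.
V_CE = 11.1 V > 0.2 V confirms active-region operation.

I_C ≈ 2 mA, V_CE ≈ 11 V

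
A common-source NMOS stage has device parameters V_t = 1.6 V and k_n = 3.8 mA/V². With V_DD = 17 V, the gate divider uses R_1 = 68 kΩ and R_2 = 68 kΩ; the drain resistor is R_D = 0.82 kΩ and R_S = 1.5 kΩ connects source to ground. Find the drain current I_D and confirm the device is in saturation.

I_D ≈ 3.7 mA

V_G = V_DD·R_2/(R_1+R_2) = 17×68/136 = 8.5 V.
Assume saturation: I_D = (k_n/2)(V_GS − V_t)² with V_GS = V_G − I_D·R_S = 8.5 − 1.5·I_D.
Substituting gives 4.27·I_D² − 40.3·I_D + 90.5 = 0, with roots I_D = 3.67 or 5.76 mA.
The root I_D = 5.76 mA gives V_GS = -0.141 V ≤ V_t, so take I_D = 3.67 mA.
Then V_GS = 2.99 V and V_DS = V_DD − I_D(R_D+R_S) = 17 − 3.67×2.32 = 8.48 V.
Saturation requires V_DS ≥ V_GS − V_t = 1.39 V; 8.48 ≥ 1.39 ✓.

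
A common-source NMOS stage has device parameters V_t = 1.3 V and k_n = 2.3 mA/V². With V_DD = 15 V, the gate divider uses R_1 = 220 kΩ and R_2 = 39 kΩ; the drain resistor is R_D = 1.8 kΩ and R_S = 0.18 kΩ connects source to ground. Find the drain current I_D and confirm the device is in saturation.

I_D ≈ 0.77 mA

V_G = V_DD·R_2/(R_1+R_2) = 15×39/259 = 2.26 V.
Assume saturation: I_D = (k_n/2)(V_GS − V_t)² with V_GS = V_G − I_D·R_S = 2.26 − 0.18·I_D.
Substituting gives 0.0373·I_D² − 1.4·I_D + 1.06 = 0, with roots I_D = 0.773 or 36.7 mA.
The root I_D = 36.7 mA gives V_GS = -4.35 V ≤ V_t, so take I_D = 0.773 mA.
Then V_GS = 2.12 V and V_DS = V_DD − I_D(R_D+R_S) = 15 − 0.773×1.98 = 13.5 V.
Saturation requires V_DS ≥ V_GS − V_t = 0.82 V; 13.5 ≥ 0.82 ✓.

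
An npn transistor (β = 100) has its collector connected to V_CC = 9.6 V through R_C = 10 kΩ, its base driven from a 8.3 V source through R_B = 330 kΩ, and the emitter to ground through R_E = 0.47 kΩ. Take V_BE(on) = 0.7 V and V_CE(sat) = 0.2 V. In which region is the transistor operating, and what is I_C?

Assume active: I_B = (8.3 − 0.7)/(330 + 101×0.47) = 0.0201 mA, I_C = β·I_B = 2.01 mA.
Then V_CE = 9.6 − 2.01×10 − 2.03×0.47 = -11.5 V < 0.2 V — the active assumption fails.
Re-solve with V_CE = 0.2 V. KCL at the emitter: V_E/R_E = (V_BB−0.7−V_E)/R_B + (V_CC−0.2−V_E)/R_C, giving V_E = 0.432 V.
I_C = (V_CC − 0.2 − V_E)/R_C = (9.4 − 0.432)/10 = 0.897 mA.
Check: I_B = (7.6 − 0.432)/330 = 0.0217 mA, and β·I_B = 2.17 mA > I_C, confirming saturation.

saturation; I_C ≈ 0.9 mA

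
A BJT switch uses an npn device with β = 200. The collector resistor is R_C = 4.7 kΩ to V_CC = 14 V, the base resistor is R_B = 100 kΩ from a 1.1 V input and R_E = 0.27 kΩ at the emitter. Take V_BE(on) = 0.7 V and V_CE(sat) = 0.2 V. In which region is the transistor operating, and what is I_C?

Assume active. Base-emitter loop: I_B = (V_BB − V_BE)/(R_B + (β+1)R_E) = (1.1 − 0.7)/(100 + 201×0.27) = 0.00259 mA.
I_C = β·I_B = 200×0.00259 = 0.519 mA.
V_CE = V_CC − I_C·R_C − I_E·R_E = 14 − 0.519×4.7 − 0.521×0.27 = 11.4 V > V_CE(sat), so the active-region assumption holds.

active; I_C ≈ 0.52 mA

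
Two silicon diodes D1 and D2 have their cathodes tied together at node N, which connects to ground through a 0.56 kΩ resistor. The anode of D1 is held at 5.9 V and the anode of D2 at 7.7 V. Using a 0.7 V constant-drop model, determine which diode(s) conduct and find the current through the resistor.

Only D2 conducts; I_R ≈ 12 mA

Assume both conduct. Then node N would need to be at both 5.9−0.7 = 5.2 V and 7.7−0.7 = 7 V, which is impossible.
Assume only D2 conducts: V_N = 7.7 − 0.7 = 7 V, so I_R = 7/0.56 = 12.5 mA.
Check D1: its anode-to-cathode voltage is 5.9 − 7 = -1.1 V < 0.7 V, so it is off. The assumption is consistent.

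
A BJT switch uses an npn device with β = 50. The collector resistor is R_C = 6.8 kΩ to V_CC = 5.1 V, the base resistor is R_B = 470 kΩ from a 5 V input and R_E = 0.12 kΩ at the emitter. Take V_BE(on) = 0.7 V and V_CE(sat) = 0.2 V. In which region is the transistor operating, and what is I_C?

active; I_C ≈ 0.45 mA

Assume active. Base-emitter loop: I_B = (V_BB − V_BE)/(R_B + (β+1)R_E) = (5 − 0.7)/(470 + 51×0.12) = 0.00903 mA.
I_C = β·I_B = 50×0.00903 = 0.452 mA.
V_CE = V_CC − I_C·R_C − I_E·R_E = 5.1 − 0.452×6.8 − 0.461×0.12 = 1.97 V > V_CE(sat), so the active-region assumption holds.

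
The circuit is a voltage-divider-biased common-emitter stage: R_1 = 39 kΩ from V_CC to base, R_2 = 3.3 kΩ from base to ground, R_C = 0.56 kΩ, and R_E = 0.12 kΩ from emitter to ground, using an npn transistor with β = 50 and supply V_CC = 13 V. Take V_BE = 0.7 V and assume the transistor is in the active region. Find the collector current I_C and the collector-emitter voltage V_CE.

I_C ≈ 1.7 mA, V_CE ≈ 12 V

Thevenize the base divider: V_Th = V_CC·R_2/(R_1+R_2) = 13×3.3/42.3 = 1.01 V, R_Th = R_1‖R_2 = 3.04 kΩ.
Base-emitter loop: V_Th = I_B·R_Th + V_BE + (β+1)I_B·R_E, so I_B = (1.01 − 0.7) / (3.04 + 51×0.12) = 0.0343 mA.
I_C = β·I_B = 50×0.0343 = 1.71 mA, and I_E = (β+1)I_B = 1.75 mA.
V_CE = V_CC − I_C·R_C − I_E·R_E = 13 − 1.71×0.56 − 1.75×0.12 = 11.8 V.
V_CE = 11.8 V > 0.2 V confirms active-region operation.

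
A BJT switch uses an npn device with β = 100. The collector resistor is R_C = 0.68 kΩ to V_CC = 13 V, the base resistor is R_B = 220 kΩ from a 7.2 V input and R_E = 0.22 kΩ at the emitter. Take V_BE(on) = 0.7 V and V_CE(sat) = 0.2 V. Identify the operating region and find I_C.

Assume active. Base-emitter loop: I_B = (V_BB − V_BE)/(R_B + (β+1)R_E) = (7.2 − 0.7)/(220 + 101×0.22) = 0.0268 mA.
I_C = β·I_B = 100×0.0268 = 2.68 mA.
V_CE = V_CC − I_C·R_C − I_E·R_E = 13 − 2.68×0.68 − 2.71×0.22 = 10.6 V > V_CE(sat), so the active-region assumption holds.

active; I_C ≈ 2.7 mA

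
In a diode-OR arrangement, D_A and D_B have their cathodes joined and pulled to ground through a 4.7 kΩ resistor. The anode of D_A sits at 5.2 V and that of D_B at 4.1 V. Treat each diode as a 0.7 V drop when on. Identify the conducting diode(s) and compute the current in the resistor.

Only D_A conducts; I_R ≈ 0.96 mA

Assume both conduct. Then node N would need to be at both 5.2−0.7 = 4.5 V and 4.1−0.7 = 3.4 V, which is impossible.
Assume only D_A conducts: V_N = 5.2 − 0.7 = 4.5 V, so I_R = 4.5/4.7 = 0.957 mA.
Check D_B: its anode-to-cathode voltage is 4.1 − 4.5 = -0.4 V < 0.7 V, so it is off. The assumption is consistent.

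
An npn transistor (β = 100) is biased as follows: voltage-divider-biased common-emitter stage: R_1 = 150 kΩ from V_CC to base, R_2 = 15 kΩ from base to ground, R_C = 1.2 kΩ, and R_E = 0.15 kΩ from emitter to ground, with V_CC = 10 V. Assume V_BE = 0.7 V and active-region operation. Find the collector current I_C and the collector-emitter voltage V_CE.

I_C ≈ 0.73 mA, V_CE ≈ 9 V

Thevenize the base divider: V_Th = V_CC·R_2/(R_1+R_2) = 10×15/165 = 0.909 V, R_Th = R_1‖R_2 = 13.6 kΩ.
Base-emitter loop: V_Th = I_B·R_Th + V_BE + (β+1)I_B·R_E, so I_B = (0.909 − 0.7) / (13.6 + 101×0.15) = 0.00726 mA.
I_C = β·I_B = 100×0.00726 = 0.726 mA, and I_E = (β+1)I_B = 0.734 mA.
V_CE = V_CC − I_C·R_C − I_E·R_E = 10 − 0.726×1.2 − 0.734×0.15 = 9.02 V.
V_CE = 9.02 V > 0.2 V confirms active-region operation.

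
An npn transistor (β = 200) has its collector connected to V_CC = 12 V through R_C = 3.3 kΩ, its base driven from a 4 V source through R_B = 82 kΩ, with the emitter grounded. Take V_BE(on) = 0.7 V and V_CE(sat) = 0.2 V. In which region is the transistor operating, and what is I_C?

saturation; I_C ≈ 3.6 mA

Assume active: I_B = (4 − 0.7)/82 = 0.0402 mA, giving I_C = β·I_B = 8.05 mA.
But then V_CE = 12 − 8.05×3.3 = -14.6 V < V_CE(sat) = 0.2 V — impossible in the active region.
So the transistor is saturated. With V_CE = 0.2 V, I_C = (V_CC − 0.2)/R_C = 11.8/3.3 = 3.58 mA.
Check: β·I_B = 8.05 mA > I_C = 3.58 mA, confirming saturation.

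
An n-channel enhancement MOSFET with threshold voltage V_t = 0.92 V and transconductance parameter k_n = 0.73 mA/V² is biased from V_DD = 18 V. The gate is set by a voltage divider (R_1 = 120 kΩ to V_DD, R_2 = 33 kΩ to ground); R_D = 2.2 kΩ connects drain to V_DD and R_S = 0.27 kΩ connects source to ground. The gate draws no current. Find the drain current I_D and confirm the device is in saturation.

V_G = V_DD·R_2/(R_1+R_2) = 18×33/153 = 3.88 V.
Assume saturation: I_D = (k_n/2)(V_GS − V_t)² with V_GS = V_G − I_D·R_S = 3.88 − 0.27·I_D.
Substituting gives 0.0266·I_D² − 1.58·I_D + 3.2 = 0, with roots I_D = 2.1 or 57.4 mA.
The root I_D = 57.4 mA gives V_GS = -11.6 V ≤ V_t, so take I_D = 2.1 mA.
Then V_GS = 3.32 V and V_DS = V_DD − I_D(R_D+R_S) = 18 − 2.1×2.47 = 12.8 V.
Saturation requires V_DS ≥ V_GS − V_t = 2.4 V; 12.8 ≥ 2.4 ✓.

I_D ≈ 2.1 mA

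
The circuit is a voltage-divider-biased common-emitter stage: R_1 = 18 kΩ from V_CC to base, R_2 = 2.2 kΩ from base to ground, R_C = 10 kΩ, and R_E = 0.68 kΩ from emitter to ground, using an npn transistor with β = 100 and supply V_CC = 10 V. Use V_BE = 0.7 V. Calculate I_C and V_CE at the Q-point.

Thevenize the base divider: V_Th = V_CC·R_2/(R_1+R_2) = 10×2.2/20.2 = 1.09 V, R_Th = R_1‖R_2 = 1.96 kΩ.
Base-emitter loop: V_Th = I_B·R_Th + V_BE + (β+1)I_B·R_E, so I_B = (1.09 − 0.7) / (1.96 + 101×0.68) = 0.00551 mA.
I_C = β·I_B = 100×0.00551 = 0.551 mA, and I_E = (β+1)I_B = 0.556 mA.
V_CE = V_CC − I_C·R_C − I_E·R_E = 10 − 0.551×10 − 0.556×0.68 = 4.11 V.
V_CE = 4.11 V > 0.2 V confirms active-region operation.

I_C ≈ 0.55 mA, V_CE ≈ 4.1 V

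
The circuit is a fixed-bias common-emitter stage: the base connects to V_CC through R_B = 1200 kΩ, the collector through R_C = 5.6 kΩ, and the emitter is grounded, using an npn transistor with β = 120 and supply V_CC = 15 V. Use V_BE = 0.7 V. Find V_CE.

Base loop: V_CC = I_B·R_B + V_BE, so I_B = (15 − 0.7)/1200 kΩ = 0.0119 mA.
In the active region I_C = β·I_B = 120 × 0.0119 = 1.43 mA.
Collector loop: V_CE = V_CC − I_C·R_C = 15 − 1.43×5.6 = 6.99 V.
Since V_CE = 6.99 V > V_CE(sat) ≈ 0.2 V, the transistor is in the active region as assumed.

V_CE ≈ 7 V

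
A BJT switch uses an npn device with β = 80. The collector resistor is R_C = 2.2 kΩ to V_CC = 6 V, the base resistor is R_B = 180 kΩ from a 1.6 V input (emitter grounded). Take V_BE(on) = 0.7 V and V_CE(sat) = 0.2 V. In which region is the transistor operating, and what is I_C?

active; I_C ≈ 0.4 mA

Assume active. Base-emitter loop: I_B = (V_BB − V_BE)/R_B = (1.6 − 0.7)/180 = 0.005 mA.
I_C = β·I_B = 80×0.005 = 0.4 mA.
V_CE = V_CC − I_C·R_C = 6 − 0.4×2.2 = 5.12 V > V_CE(sat), so the active-region assumption holds.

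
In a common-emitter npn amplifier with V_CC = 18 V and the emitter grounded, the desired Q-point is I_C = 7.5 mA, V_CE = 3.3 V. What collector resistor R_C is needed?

Collector loop: V_CC = I_C·R_C + V_CE.
R_C = (V_CC − V_CE)/I_C = (18 − 3.3)/7.5 = 1.96 kΩ.

R_C ≈ 2 kΩ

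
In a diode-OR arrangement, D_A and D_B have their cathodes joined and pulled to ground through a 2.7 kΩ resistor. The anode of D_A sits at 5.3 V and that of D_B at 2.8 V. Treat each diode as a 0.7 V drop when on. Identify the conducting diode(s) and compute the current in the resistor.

Only D_A conducts; I_R ≈ 1.7 mA

Assume both conduct. Then node N would need to be at both 5.3−0.7 = 4.6 V and 2.8−0.7 = 2.1 V, which is impossible.
Assume only D_A conducts: V_N = 5.3 − 0.7 = 4.6 V, so I_R = 4.6/2.7 = 1.7 mA.
Check D_B: its anode-to-cathode voltage is 2.8 − 4.6 = -1.8 V < 0.7 V, so it is off. The assumption is consistent.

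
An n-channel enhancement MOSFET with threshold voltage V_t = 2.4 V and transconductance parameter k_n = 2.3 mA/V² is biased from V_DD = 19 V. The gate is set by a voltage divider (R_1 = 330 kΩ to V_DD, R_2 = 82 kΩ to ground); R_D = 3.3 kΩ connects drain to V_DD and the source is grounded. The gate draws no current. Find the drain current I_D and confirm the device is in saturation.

V_G = V_DD·R_2/(R_1+R_2) = 19×82/412 = 3.78 V. With the source grounded, V_GS = V_G = 3.78 V.
Assume saturation: I_D = (k_n/2)(V_GS − V_t)² = (2.3/2)×(3.78 − 2.4)² = 1.15×1.38² = 2.19 mA.
V_DS = V_DD − I_D·R_D = 19 − 2.19×3.3 = 11.8 V.
Saturation requires V_DS ≥ V_GS − V_t = 1.38 V; 11.8 ≥ 1.38 ✓.

I_D ≈ 2.2 mA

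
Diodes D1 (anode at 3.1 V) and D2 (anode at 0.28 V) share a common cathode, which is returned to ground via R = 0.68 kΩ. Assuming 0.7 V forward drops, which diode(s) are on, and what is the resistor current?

Assume both conduct. Then node N would need to be at both 3.1−0.7 = 2.4 V and 0.28−0.7 = -0.42 V, which is impossible.
Assume only D1 conducts: V_N = 3.1 − 0.7 = 2.4 V, so I_R = 2.4/0.68 = 3.53 mA.
Check D2: its anode-to-cathode voltage is 0.28 − 2.4 = -2.12 V < 0.7 V, so it is off. The assumption is consistent.

Only D1 conducts; I_R ≈ 3.5 mA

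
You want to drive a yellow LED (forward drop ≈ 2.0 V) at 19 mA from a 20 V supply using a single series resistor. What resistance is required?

The resistor drops V_S − V_D = 20 − 2.0 = 18 V at 19 mA.
R = 18 V / 19 mA = 0.947 kΩ.

R ≈ 0.95 kΩ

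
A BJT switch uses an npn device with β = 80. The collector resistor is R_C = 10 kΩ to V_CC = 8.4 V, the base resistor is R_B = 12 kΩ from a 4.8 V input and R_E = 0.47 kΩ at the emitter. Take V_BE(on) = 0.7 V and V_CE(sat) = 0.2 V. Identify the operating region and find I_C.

Assume active: I_B = (4.8 − 0.7)/(12 + 81×0.47) = 0.0819 mA, I_C = β·I_B = 6.55 mA.
Then V_CE = 8.4 − 6.55×10 − 6.63×0.47 = -60.2 V < 0.2 V — the active assumption fails.
Re-solve with V_CE = 0.2 V. KCL at the emitter: V_E/R_E = (V_BB−0.7−V_E)/R_B + (V_CC−0.2−V_E)/R_C, giving V_E = 0.503 V.
I_C = (V_CC − 0.2 − V_E)/R_C = (8.2 − 0.503)/10 = 0.77 mA.
Check: I_B = (4.1 − 0.503)/12 = 0.3 mA, and β·I_B = 24 mA > I_C, confirming saturation.

saturation; I_C ≈ 0.77 mA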